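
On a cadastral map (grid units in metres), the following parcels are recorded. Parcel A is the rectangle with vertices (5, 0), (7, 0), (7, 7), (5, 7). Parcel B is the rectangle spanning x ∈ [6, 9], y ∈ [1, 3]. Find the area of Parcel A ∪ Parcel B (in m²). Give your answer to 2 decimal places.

18.00

By inclusion–exclusion:
Individual areas: |Parcel A| = 14, |Parcel B| = 6.
|Parcel A∩Parcel B|: x∈[6,7], y∈[1,3] → 1·2 = 2.
|Parcel A ∪ Parcel B| = 20 − 2 = 18.00.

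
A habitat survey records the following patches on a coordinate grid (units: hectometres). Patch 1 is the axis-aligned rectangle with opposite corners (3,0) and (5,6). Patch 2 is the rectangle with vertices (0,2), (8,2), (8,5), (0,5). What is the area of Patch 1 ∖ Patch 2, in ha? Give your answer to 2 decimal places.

6.00

|Patch 1∩Patch 2|: x∈[3,5], y∈[2,5] → 2·3 = 6.
|Patch 1| = 12.
|Patch 1 ∖ Patch 2| = |Patch 1| − |Patch 1∩Patch 2| = 12 − 6 = 6.00.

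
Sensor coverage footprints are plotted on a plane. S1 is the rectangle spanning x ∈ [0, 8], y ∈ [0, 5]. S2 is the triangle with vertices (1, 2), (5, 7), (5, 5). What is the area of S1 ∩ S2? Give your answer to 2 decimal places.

The intersection is the polygon with vertices (5,5), (1,2), (3.4,5).
By the shoelace formula its area is 2.40.

2.40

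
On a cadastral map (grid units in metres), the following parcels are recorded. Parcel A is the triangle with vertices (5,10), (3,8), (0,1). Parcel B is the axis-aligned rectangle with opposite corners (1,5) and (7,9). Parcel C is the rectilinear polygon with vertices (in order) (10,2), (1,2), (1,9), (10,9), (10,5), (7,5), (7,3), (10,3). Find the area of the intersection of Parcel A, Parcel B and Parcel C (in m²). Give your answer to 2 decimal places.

2.76

The intersection is the polygon with vertices (4,9), (4.444,9), (2.222,5), (1.714,5), (3,8).
By the shoelace formula its area is 2.76.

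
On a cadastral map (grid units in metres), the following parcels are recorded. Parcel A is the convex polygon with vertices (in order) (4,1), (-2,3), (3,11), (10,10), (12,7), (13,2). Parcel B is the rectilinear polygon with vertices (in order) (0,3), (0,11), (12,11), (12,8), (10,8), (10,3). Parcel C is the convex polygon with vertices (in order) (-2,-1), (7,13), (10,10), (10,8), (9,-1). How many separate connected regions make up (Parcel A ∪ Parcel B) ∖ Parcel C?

(Parcel A ∪ Parcel B) ∖ Parcel C splits into 2 disjoint pieces (area 29.2504, area 23.4229).

2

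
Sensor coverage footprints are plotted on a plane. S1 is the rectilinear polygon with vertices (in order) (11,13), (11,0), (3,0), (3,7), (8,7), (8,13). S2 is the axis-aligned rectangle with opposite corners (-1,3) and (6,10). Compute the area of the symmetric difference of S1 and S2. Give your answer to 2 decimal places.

|S1| = 74, |S2| = 49, |S1∩S2| = 12.
|S1 △ S2| = |S1| + |S2| − 2·|S1∩S2| = 74 + 49 − 24 = 99.00.

99.00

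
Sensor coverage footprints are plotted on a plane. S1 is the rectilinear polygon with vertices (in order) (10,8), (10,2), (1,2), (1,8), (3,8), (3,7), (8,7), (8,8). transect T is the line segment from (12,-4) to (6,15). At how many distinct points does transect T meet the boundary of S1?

The segment meets the boundary at (8.211,8), (10,2.333).

2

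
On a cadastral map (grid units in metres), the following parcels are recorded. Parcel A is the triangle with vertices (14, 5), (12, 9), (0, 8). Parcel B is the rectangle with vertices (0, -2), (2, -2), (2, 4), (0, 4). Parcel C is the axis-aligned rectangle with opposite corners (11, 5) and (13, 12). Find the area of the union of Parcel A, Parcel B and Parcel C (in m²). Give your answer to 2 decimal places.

44.90

By inclusion–exclusion:
Individual areas: |Parcel A| = 25, |Parcel B| = 12, |Parcel C| = 14.
|Parcel A∩Parcel B| = 0.
|Parcel A∩Parcel C| = 6.1012.
|Parcel B∩Parcel C| = 0 (no overlap).
|Parcel A∩Parcel B∩Parcel C| = 0.
|Parcel A ∪ Parcel B ∪ Parcel C| = 51 − 6.1012 + 0 = 44.90.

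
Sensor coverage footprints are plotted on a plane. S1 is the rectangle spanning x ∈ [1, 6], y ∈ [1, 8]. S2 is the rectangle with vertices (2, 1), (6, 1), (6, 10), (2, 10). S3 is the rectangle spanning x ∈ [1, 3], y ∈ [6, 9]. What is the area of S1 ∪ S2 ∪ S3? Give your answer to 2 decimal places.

By inclusion–exclusion:
Individual areas: |S1| = 35, |S2| = 36, |S3| = 6.
|S1∩S2|: x∈[2,6], y∈[1,8] → 4·7 = 28.
|S1∩S3|: x∈[1,3], y∈[6,8] → 2·2 = 4.
|S2∩S3|: x∈[2,3], y∈[6,9] → 1·3 = 3.
|S1∩S2∩S3| = 2.
|S1 ∪ S2 ∪ S3| = 77 − 35 + 2 = 44.00.

44.00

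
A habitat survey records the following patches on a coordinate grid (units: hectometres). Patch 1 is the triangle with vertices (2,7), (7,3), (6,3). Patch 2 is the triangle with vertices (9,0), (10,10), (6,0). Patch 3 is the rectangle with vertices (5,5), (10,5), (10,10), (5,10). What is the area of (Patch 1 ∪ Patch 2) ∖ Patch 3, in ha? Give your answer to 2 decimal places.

13.25

|Patch 1 ∪ Patch 2| = 17.
|(Patch 1 ∪ Patch 2) ∩ Patch 3| = 3.75.
|(Patch 1 ∪ Patch 2) ∖ Patch 3| = 17 − 3.75 = 13.25.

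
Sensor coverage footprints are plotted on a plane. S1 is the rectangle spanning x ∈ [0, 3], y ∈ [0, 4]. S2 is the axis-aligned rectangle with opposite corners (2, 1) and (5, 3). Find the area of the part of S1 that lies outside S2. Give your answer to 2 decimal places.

10.00

|S1∩S2|: x∈[2,3], y∈[1,3] → 1·2 = 2.
|S1| = 12.
|S1 ∖ S2| = |S1| − |S1∩S2| = 12 − 2 = 10.00.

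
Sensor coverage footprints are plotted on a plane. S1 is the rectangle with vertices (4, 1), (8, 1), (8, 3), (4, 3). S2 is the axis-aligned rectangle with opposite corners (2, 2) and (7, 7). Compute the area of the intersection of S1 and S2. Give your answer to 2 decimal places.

|S1∩S2|: x∈[4,7], y∈[2,3] → 3·1 = 3.

3.00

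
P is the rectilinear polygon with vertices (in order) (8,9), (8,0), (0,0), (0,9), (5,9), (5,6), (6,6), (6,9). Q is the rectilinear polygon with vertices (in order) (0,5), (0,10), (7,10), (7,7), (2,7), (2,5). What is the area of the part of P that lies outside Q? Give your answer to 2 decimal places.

53.00

|P| = 69, |P∩Q| = 16.
|P ∖ Q| = |P| − |P∩Q| = 69 − 16 = 53.00.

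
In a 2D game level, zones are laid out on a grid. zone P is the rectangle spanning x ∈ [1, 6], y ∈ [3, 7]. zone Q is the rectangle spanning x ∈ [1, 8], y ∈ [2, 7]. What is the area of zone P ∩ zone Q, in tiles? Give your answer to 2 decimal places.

20.00

|zone P∩zone Q|: x∈[1,6], y∈[3,7] → 5·4 = 20.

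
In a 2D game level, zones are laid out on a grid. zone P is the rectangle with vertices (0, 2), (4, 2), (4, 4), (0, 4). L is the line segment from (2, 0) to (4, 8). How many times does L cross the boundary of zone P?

The segment meets the boundary at (3,4), (2.5,2).

2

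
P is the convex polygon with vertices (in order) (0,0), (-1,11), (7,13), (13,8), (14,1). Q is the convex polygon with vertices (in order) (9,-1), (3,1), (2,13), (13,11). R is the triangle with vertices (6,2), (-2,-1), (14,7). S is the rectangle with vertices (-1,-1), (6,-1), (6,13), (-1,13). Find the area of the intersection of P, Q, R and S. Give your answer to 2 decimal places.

The intersection is the polygon with vertices (3.176,0.941), (3,1), (2.96,1.48), (6,3), (6,2).
By the shoelace formula its area is 2.44.

2.44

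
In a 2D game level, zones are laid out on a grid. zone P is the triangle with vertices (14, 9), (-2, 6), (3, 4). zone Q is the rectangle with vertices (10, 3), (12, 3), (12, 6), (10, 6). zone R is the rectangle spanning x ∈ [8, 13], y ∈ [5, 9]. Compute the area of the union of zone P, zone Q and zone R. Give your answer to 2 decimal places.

By inclusion–exclusion:
Individual areas: |zone P| = 23.5, |zone Q| = 6, |zone R| = 20.
|zone P∩zone Q| = 0.
|zone P∩zone R| = 4.6733.
|zone Q∩zone R|: x∈[10,12], y∈[5,6] → 2·1 = 2.
|zone P∩zone Q∩zone R| = 0.
|zone P ∪ zone Q ∪ zone R| = 49.5 − 6.6733 + 0 = 42.83.

42.83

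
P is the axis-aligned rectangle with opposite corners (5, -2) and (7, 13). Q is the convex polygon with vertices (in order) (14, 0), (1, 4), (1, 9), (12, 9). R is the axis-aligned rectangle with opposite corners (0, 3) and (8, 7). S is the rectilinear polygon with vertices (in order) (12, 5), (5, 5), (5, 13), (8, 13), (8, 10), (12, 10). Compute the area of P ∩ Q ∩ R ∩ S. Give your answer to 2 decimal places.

The intersection is the polygon with vertices (7,7), (7,5), (5,5), (5,7).
By the shoelace formula its area is 4.00.

4.00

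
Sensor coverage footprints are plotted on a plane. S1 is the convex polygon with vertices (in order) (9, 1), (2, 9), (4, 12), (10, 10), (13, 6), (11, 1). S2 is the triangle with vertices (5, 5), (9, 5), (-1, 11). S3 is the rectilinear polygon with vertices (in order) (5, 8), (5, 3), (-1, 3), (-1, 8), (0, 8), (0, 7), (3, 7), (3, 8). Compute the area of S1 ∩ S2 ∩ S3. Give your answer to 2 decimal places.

The intersection is the polygon with vertices (5,7.4), (5,5.571), (3,7.857), (3,8), (4,8).
By the shoelace formula its area is 2.27.

2.27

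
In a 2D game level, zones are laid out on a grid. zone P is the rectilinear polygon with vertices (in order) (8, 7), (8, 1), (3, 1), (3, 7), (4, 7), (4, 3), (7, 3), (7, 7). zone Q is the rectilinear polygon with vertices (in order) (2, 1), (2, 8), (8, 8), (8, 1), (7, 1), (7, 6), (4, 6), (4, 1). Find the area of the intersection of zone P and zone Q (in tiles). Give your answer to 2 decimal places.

12.00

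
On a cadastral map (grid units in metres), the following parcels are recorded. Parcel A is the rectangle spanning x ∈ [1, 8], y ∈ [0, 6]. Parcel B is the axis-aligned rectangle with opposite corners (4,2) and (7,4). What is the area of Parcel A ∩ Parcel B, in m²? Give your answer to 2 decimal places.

6.00

|Parcel A∩Parcel B|: x∈[4,7], y∈[2,4] → 3·2 = 6.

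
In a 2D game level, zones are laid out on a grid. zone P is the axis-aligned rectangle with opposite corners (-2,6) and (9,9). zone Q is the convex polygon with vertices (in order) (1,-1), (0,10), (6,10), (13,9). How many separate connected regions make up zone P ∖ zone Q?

1

zone P ∖ zone Q is a single connected region.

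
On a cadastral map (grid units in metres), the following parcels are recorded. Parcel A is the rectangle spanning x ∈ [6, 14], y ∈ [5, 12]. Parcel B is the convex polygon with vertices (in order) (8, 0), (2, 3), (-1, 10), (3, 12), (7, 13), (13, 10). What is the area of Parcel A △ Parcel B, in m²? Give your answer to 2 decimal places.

|Parcel A| = 56, |Parcel B| = 109.5, |Parcel A∩Parcel B| = 38.75.
|Parcel A △ Parcel B| = |Parcel A| + |Parcel B| − 2·|Parcel A∩Parcel B| = 56 + 109.5 − 77.5 = 88.00.

88.00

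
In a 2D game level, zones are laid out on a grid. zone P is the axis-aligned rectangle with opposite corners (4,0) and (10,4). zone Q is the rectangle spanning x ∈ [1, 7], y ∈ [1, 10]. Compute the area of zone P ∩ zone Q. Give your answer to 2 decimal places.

9.00

|zone P∩zone Q|: x∈[4,7], y∈[1,4] → 3·3 = 9.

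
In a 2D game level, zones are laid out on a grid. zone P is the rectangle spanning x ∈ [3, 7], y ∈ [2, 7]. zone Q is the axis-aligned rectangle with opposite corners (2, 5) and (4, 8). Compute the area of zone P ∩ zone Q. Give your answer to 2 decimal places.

2.00

|zone P∩zone Q|: x∈[3,4], y∈[5,7] → 1·2 = 2.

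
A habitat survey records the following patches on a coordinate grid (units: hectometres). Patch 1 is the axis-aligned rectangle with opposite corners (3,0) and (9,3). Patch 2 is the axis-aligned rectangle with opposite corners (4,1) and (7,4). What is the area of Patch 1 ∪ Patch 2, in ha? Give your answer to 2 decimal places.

21.00

By inclusion–exclusion:
Individual areas: |Patch 1| = 18, |Patch 2| = 9.
|Patch 1∩Patch 2|: x∈[4,7], y∈[1,3] → 3·2 = 6.
|Patch 1 ∪ Patch 2| = 27 − 6 = 21.00.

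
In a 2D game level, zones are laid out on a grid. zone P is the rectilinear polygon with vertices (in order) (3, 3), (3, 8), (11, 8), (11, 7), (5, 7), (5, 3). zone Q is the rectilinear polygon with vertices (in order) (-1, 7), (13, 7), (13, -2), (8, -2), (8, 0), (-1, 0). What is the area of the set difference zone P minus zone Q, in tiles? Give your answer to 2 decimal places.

|zone P| = 16, |zone P∩zone Q| = 8.
|zone P ∖ zone Q| = |zone P| − |zone P∩zone Q| = 16 − 8 = 8.00.

8.00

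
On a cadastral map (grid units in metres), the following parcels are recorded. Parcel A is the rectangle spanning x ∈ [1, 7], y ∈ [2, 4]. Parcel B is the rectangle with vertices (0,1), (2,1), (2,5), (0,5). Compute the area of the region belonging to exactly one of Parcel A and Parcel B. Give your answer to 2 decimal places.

16.00

|Parcel A∩Parcel B|: x∈[1,2], y∈[2,4] → 1·2 = 2.
|Parcel A △ Parcel B| = |Parcel A| + |Parcel B| − 2·|Parcel A∩Parcel B| = 12 + 8 − 4 = 16.00.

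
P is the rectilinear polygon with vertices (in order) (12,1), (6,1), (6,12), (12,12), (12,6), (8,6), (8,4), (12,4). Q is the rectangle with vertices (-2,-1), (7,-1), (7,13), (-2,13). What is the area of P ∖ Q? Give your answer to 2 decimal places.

|P| = 58, |P∩Q| = 11.
|P ∖ Q| = |P| − |P∩Q| = 58 − 11 = 47.00.

47.00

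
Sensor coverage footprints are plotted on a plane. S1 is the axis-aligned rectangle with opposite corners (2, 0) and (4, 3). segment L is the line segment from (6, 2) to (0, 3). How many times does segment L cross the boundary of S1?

The segment meets the boundary at (2,2.667), (4,2.333).

2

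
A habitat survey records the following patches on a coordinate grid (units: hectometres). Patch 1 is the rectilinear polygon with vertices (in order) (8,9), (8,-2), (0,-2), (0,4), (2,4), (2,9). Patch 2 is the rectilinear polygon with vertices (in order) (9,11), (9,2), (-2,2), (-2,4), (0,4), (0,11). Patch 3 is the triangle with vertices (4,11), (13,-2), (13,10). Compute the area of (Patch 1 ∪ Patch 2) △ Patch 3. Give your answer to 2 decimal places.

137.67

|Patch 1 ∪ Patch 2| = 117.
|(Patch 1 ∪ Patch 2) ∩ Patch 3| = 16.6667.
|(Patch 1 ∪ Patch 2) △ Patch 3| = 117 + 54 − 33.3333 = 137.67.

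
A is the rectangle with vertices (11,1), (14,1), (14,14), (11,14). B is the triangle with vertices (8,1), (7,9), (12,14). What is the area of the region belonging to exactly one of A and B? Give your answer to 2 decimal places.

|A| = 39, |B| = 22.5, |A∩B| = 1.125.
|A △ B| = |A| + |B| − 2·|A∩B| = 39 + 22.5 − 2.25 = 59.25.

59.25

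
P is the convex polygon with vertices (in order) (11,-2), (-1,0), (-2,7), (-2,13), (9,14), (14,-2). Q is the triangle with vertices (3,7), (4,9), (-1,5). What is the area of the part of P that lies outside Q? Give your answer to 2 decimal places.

|P| = 193, |P∩Q| = 3.
|P ∖ Q| = |P| − |P∩Q| = 193 − 3 = 190.00.

190.00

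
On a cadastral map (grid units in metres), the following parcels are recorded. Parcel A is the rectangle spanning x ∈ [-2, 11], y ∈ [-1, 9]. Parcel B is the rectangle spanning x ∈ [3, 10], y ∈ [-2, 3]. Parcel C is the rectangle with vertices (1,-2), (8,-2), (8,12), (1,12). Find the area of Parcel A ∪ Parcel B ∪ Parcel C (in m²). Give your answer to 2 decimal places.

160.00

By inclusion–exclusion:
Individual areas: |Parcel A| = 130, |Parcel B| = 35, |Parcel C| = 98.
|Parcel A∩Parcel B|: x∈[3,10], y∈[-1,3] → 7·4 = 28.
|Parcel A∩Parcel C|: x∈[1,8], y∈[-1,9] → 7·10 = 70.
|Parcel B∩Parcel C|: x∈[3,8], y∈[-2,3] → 5·5 = 25.
|Parcel A∩Parcel B∩Parcel C| = 20.
|Parcel A ∪ Parcel B ∪ Parcel C| = 263 − 123 + 20 = 160.00.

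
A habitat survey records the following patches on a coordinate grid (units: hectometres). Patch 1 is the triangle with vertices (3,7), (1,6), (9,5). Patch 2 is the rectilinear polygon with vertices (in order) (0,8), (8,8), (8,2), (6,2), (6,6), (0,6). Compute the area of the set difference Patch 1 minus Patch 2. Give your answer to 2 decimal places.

1.67

|Patch 1| = 5, |Patch 1∩Patch 2| = 3.3333.
|Patch 1 ∖ Patch 2| = |Patch 1| − |Patch 1∩Patch 2| = 5 − 3.3333 = 1.67.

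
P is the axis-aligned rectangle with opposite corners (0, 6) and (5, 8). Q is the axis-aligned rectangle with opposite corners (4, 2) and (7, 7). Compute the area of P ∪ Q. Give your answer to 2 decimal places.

By inclusion–exclusion:
Individual areas: |P| = 10, |Q| = 15.
|P∩Q|: x∈[4,5], y∈[6,7] → 1·1 = 1.
|P ∪ Q| = 25 − 1 = 24.00.

24.00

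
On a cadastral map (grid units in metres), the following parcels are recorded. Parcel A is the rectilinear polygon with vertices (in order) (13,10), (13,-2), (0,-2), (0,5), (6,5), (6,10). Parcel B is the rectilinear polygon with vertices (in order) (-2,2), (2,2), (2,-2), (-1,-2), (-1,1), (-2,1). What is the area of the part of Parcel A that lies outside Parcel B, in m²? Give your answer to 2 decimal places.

118.00

|Parcel A| = 126, |Parcel A∩Parcel B| = 8.
|Parcel A ∖ Parcel B| = |Parcel A| − |Parcel A∩Parcel B| = 126 − 8 = 118.00.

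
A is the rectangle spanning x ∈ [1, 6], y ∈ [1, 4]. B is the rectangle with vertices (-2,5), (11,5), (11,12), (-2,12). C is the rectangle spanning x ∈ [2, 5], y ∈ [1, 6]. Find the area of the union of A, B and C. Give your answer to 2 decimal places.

109.00

By inclusion–exclusion:
Individual areas: |A| = 15, |B| = 91, |C| = 15.
|A∩B| = 0 (no overlap).
|A∩C|: x∈[2,5], y∈[1,4] → 3·3 = 9.
|B∩C|: x∈[2,5], y∈[5,6] → 3·1 = 3.
|A∩B∩C| = 0.
|A ∪ B ∪ C| = 121 − 12 + 0 = 109.00.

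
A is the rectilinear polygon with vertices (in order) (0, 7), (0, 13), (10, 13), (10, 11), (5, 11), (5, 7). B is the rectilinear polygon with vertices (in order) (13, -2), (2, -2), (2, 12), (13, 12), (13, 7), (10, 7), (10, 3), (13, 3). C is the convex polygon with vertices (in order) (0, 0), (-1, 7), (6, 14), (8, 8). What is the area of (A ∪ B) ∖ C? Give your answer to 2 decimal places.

118.67

|A ∪ B| = 162.
|(A ∪ B) ∩ C| = 43.3333.
|(A ∪ B) ∖ C| = 162 − 43.3333 = 118.67.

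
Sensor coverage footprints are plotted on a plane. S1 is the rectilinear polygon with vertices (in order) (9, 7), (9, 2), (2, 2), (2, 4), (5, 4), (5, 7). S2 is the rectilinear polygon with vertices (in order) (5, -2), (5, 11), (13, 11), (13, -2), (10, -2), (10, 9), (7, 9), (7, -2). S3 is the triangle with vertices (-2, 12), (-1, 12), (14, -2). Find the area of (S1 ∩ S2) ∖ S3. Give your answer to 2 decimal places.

|S1 ∩ S2| = 10.
|(S1 ∩ S2) ∩ S3| = 0.9333.
|(S1 ∩ S2) ∖ S3| = 10 − 0.9333 = 9.07.

9.07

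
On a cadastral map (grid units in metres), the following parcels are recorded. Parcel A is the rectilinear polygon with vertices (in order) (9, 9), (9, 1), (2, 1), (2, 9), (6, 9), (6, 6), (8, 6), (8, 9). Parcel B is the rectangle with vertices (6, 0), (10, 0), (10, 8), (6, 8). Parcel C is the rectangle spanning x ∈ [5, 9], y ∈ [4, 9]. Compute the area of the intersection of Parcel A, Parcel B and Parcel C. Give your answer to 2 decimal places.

8.00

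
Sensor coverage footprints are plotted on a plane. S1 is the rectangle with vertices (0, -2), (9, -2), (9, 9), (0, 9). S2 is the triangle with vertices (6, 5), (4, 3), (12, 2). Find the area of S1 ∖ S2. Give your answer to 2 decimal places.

91.69

|S1| = 99, |S1∩S2| = 7.3125.
|S1 ∖ S2| = |S1| − |S1∩S2| = 99 − 7.3125 = 91.69.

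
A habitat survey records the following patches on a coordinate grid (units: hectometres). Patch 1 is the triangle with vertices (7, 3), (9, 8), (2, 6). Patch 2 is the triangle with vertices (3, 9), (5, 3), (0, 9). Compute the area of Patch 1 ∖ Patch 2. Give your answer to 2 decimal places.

13.66

|Patch 1| = 15.5, |Patch 1∩Patch 2| = 1.8429.
|Patch 1 ∖ Patch 2| = |Patch 1| − |Patch 1∩Patch 2| = 15.5 − 1.8429 = 13.66.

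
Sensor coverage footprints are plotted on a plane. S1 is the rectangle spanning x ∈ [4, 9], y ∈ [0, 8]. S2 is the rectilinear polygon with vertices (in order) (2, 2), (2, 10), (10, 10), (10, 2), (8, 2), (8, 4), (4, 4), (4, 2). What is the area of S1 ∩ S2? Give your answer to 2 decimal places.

22.00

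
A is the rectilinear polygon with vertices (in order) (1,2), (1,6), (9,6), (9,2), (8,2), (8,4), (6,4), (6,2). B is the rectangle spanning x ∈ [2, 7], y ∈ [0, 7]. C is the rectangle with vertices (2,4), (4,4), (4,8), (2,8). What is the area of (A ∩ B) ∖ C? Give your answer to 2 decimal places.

|A ∩ B| = 18.
|(A ∩ B) ∩ C| = 4.
|(A ∩ B) ∖ C| = 18 − 4 = 14.00.

14.00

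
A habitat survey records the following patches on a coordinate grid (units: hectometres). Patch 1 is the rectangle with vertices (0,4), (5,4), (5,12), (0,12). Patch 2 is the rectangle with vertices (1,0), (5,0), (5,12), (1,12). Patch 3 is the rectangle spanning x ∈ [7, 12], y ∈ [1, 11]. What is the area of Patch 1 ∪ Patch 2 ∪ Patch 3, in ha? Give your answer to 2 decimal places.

By inclusion–exclusion:
Individual areas: |Patch 1| = 40, |Patch 2| = 48, |Patch 3| = 50.
|Patch 1∩Patch 2|: x∈[1,5], y∈[4,12] → 4·8 = 32.
|Patch 1∩Patch 3| = 0 (no overlap).
|Patch 2∩Patch 3| = 0 (no overlap).
|Patch 1∩Patch 2∩Patch 3| = 0.
|Patch 1 ∪ Patch 2 ∪ Patch 3| = 138 − 32 + 0 = 106.00.

106.00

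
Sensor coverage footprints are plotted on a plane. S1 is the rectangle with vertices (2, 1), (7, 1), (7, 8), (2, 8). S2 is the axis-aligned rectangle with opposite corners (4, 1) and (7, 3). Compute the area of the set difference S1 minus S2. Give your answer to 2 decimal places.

|S1∩S2|: x∈[4,7], y∈[1,3] → 3·2 = 6.
|S1| = 35.
|S1 ∖ S2| = |S1| − |S1∩S2| = 35 − 6 = 29.00.

29.00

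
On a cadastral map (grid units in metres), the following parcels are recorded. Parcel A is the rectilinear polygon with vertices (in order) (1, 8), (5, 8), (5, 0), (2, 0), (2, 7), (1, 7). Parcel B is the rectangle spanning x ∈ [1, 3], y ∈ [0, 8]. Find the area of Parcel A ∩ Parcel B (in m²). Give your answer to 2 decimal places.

9.00

The intersection is the polygon with vertices (3,8), (3,0), (2,0), (2,7), (1,7), (1,8).
By the shoelace formula its area is 9.00.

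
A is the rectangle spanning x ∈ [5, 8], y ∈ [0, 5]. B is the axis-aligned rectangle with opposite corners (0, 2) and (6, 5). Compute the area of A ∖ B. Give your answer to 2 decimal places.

12.00

|A∩B|: x∈[5,6], y∈[2,5] → 1·3 = 3.
|A| = 15.
|A ∖ B| = |A| − |A∩B| = 15 − 3 = 12.00.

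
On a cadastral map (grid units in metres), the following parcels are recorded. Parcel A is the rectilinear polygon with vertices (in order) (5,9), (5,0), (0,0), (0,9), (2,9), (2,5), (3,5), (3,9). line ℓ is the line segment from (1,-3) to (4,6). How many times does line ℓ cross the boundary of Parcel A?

The segment meets the boundary at (2,0).

1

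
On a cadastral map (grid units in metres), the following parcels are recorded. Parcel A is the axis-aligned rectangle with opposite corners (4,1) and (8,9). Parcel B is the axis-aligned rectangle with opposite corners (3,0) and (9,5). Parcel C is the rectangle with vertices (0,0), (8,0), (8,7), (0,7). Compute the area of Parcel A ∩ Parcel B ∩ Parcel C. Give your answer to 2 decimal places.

16.00

The intersection is the polygon with vertices (4,1), (4,5), (8,5), (8,1).
By the shoelace formula its area is 16.00.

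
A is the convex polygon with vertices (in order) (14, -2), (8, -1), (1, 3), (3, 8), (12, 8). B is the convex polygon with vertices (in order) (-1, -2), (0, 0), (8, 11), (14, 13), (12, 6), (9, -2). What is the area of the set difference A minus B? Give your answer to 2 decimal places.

|A| = 91, |A∩B| = 60.9142.
|A ∖ B| = |A| − |A∩B| = 91 − 60.9142 = 30.09.

30.09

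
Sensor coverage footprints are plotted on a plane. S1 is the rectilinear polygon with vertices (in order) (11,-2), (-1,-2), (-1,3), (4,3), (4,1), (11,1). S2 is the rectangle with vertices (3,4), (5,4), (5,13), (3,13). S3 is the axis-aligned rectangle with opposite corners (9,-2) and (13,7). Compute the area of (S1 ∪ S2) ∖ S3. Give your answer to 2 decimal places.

|S1 ∪ S2| = 64.
|(S1 ∪ S2) ∩ S3| = 6.
|(S1 ∪ S2) ∖ S3| = 64 − 6 = 58.00.

58.00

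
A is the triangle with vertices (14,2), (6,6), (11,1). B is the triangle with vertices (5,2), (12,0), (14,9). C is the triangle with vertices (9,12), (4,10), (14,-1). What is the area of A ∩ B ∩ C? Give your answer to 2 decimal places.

3.38

The intersection is the polygon with vertices (12.32,1.44), (11.907,1.302), (9,4.5), (12.571,2.714), (12.591,2.662).
By the shoelace formula its area is 3.38.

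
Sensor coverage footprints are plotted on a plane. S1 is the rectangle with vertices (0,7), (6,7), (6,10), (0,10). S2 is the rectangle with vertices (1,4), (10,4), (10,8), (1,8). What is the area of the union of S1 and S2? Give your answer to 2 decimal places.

49.00

By inclusion–exclusion:
Individual areas: |S1| = 18, |S2| = 36.
|S1∩S2|: x∈[1,6], y∈[7,8] → 5·1 = 5.
|S1 ∪ S2| = 54 − 5 = 49.00.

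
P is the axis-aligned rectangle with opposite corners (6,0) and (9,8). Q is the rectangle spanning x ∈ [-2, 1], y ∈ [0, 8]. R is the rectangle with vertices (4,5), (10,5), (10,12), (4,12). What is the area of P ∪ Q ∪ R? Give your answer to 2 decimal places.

81.00

By inclusion–exclusion:
Individual areas: |P| = 24, |Q| = 24, |R| = 42.
|P∩Q| = 0 (no overlap).
|P∩R|: x∈[6,9], y∈[5,8] → 3·3 = 9.
|Q∩R| = 0 (no overlap).
|P∩Q∩R| = 0.
|P ∪ Q ∪ R| = 90 − 9 + 0 = 81.00.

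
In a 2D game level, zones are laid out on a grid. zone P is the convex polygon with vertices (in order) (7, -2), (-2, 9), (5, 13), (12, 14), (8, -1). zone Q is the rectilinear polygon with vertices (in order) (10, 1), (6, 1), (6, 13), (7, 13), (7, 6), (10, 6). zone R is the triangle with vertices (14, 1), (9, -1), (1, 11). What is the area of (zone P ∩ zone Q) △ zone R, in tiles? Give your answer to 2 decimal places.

35.20

|zone P ∩ zone Q| = 23.
|(zone P ∩ zone Q) ∩ zone R| = 12.8983.
|(zone P ∩ zone Q) △ zone R| = 23 + 38 − 25.7966 = 35.20.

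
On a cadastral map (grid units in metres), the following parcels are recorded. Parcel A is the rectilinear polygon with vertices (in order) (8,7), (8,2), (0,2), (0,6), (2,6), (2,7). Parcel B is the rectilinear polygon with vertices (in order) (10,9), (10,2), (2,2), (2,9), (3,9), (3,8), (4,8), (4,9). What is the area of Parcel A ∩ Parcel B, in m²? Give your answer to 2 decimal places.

30.00

The intersection is the polygon with vertices (8,2), (2,2), (2,6), (2,7), (8,7).
By the shoelace formula its area is 30.00.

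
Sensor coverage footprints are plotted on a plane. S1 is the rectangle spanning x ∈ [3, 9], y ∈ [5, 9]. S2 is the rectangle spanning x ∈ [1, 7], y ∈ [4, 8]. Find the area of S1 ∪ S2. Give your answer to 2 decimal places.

By inclusion–exclusion:
Individual areas: |S1| = 24, |S2| = 24.
|S1∩S2|: x∈[3,7], y∈[5,8] → 4·3 = 12.
|S1 ∪ S2| = 48 − 12 = 36.00.

36.00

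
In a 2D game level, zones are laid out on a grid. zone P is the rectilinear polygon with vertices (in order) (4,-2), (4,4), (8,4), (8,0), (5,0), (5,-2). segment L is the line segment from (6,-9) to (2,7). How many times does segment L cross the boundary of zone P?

The segment meets the boundary at (4,-1), (4.25,-2).

2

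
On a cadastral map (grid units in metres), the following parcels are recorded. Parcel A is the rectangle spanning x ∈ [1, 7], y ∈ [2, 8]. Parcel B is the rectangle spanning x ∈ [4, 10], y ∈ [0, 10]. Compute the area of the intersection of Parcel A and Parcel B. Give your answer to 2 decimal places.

|Parcel A∩Parcel B|: x∈[4,7], y∈[2,8] → 3·6 = 18.

18.00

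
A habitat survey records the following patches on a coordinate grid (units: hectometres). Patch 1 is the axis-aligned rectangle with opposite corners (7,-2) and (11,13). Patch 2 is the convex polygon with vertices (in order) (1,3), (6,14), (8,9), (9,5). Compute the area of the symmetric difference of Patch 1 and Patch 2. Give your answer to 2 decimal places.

85.00

|Patch 1| = 60, |Patch 2| = 40.5, |Patch 1∩Patch 2| = 7.75.
|Patch 1 △ Patch 2| = |Patch 1| + |Patch 2| − 2·|Patch 1∩Patch 2| = 60 + 40.5 − 15.5 = 85.00.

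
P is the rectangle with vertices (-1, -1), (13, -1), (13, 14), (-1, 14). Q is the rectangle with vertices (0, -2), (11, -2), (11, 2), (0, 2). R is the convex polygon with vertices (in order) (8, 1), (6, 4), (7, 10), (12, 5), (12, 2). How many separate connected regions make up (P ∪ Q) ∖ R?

(P ∪ Q) ∖ R is a single connected region.

1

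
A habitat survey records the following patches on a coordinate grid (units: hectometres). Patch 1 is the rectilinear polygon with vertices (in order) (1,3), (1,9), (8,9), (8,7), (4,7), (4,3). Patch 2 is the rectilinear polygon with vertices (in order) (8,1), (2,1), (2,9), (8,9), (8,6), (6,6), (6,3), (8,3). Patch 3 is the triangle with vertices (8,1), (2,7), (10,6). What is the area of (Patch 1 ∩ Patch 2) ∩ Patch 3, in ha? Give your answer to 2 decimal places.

The region (Patch 1 ∩ Patch 2) ∩ Patch 3 is the polygon with vertices (4,5), (2,7), (4,6.75).
By the shoelace formula its area is 1.75.

1.75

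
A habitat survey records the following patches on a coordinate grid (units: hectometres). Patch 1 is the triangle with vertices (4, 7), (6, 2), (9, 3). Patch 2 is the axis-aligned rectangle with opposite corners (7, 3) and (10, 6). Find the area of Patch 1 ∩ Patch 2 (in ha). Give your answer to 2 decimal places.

1.60

The intersection is the polygon with vertices (9,3), (7,3), (7,4.6).
By the shoelace formula its area is 1.60.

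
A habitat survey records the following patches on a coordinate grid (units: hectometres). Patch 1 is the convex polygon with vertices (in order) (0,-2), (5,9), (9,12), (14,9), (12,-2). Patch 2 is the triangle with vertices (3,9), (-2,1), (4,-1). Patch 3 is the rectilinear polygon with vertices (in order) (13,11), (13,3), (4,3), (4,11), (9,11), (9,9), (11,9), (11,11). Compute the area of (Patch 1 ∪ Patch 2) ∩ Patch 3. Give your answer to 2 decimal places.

|Patch 1 ∪ Patch 2| = 148.4855.
|(Patch 1 ∪ Patch 2) ∩ Patch 3| = 60.61.

60.61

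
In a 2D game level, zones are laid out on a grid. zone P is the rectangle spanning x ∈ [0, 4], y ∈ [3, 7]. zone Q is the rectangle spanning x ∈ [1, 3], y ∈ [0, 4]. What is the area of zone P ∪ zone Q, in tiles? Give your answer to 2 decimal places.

22.00

By inclusion–exclusion:
Individual areas: |zone P| = 16, |zone Q| = 8.
|zone P∩zone Q|: x∈[1,3], y∈[3,4] → 2·1 = 2.
|zone P ∪ zone Q| = 24 − 2 = 22.00.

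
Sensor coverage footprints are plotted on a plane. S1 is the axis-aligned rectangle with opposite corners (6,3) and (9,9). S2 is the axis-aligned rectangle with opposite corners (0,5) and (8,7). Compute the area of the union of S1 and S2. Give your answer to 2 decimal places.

By inclusion–exclusion:
Individual areas: |S1| = 18, |S2| = 16.
|S1∩S2|: x∈[6,8], y∈[5,7] → 2·2 = 4.
|S1 ∪ S2| = 34 − 4 = 30.00.

30.00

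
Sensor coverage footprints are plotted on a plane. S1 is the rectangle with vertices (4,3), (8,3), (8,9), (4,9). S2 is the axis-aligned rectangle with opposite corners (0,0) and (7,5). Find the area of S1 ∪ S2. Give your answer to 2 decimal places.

By inclusion–exclusion:
Individual areas: |S1| = 24, |S2| = 35.
|S1∩S2|: x∈[4,7], y∈[3,5] → 3·2 = 6.
|S1 ∪ S2| = 59 − 6 = 53.00.

53.00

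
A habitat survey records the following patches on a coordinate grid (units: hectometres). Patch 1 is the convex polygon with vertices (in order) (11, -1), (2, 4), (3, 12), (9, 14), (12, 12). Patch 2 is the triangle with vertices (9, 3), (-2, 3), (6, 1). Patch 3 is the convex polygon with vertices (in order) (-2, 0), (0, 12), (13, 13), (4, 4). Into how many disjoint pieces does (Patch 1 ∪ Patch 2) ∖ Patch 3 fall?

(Patch 1 ∪ Patch 2) ∖ Patch 3 splits into 3 disjoint pieces (area 57.4561, area 0.03, area 4.4845).

3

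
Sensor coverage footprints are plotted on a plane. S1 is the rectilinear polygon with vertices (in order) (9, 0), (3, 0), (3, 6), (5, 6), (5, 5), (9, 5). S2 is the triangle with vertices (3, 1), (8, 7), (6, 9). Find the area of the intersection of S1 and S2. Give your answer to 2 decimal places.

The intersection is the polygon with vertices (5,6), (5,5), (6.333,5), (3,1), (4.875,6).
By the shoelace formula its area is 3.98.

3.98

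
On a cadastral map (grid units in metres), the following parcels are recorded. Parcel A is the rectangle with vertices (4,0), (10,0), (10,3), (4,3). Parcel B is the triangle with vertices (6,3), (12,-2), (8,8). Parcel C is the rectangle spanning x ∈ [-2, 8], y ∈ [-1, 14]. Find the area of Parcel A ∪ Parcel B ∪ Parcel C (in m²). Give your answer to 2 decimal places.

By inclusion–exclusion:
Individual areas: |Parcel A| = 18, |Parcel B| = 20, |Parcel C| = 150.
|Parcel A∩Parcel B| = 6.6.
|Parcel A∩Parcel C|: x∈[4,8], y∈[0,3] → 4·3 = 12.
|Parcel B∩Parcel C| = 6.6667.
|Parcel A∩Parcel B∩Parcel C| = 1.6667.
|Parcel A ∪ Parcel B ∪ Parcel C| = 188 − 25.2667 + 1.6667 = 164.40.

164.40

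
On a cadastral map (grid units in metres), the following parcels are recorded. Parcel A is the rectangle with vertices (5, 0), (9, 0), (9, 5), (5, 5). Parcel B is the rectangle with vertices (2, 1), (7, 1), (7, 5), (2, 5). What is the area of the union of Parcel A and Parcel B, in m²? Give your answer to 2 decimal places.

32.00

By inclusion–exclusion:
Individual areas: |Parcel A| = 20, |Parcel B| = 20.
|Parcel A∩Parcel B|: x∈[5,7], y∈[1,5] → 2·4 = 8.
|Parcel A ∪ Parcel B| = 40 − 8 = 32.00.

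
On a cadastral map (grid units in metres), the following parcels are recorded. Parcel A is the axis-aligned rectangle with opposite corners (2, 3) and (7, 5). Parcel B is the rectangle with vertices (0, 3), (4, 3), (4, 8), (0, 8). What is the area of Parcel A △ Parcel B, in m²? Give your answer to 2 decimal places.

22.00

|Parcel A∩Parcel B|: x∈[2,4], y∈[3,5] → 2·2 = 4.
|Parcel A △ Parcel B| = |Parcel A| + |Parcel B| − 2·|Parcel A∩Parcel B| = 10 + 20 − 8 = 22.00.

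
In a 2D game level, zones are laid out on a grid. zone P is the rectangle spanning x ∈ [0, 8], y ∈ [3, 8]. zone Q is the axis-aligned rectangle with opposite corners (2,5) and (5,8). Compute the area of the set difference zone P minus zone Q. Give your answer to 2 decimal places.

31.00

|zone P∩zone Q|: x∈[2,5], y∈[5,8] → 3·3 = 9.
|zone P| = 40.
|zone P ∖ zone Q| = |zone P| − |zone P∩zone Q| = 40 − 9 = 31.00.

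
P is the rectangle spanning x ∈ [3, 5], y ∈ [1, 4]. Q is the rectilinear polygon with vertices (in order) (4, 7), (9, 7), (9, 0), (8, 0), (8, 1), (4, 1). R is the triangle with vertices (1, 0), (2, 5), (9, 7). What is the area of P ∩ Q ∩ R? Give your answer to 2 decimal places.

The intersection is the polygon with vertices (5,3.5), (4,2.625), (4,4), (5,4).
By the shoelace formula its area is 0.94.

0.94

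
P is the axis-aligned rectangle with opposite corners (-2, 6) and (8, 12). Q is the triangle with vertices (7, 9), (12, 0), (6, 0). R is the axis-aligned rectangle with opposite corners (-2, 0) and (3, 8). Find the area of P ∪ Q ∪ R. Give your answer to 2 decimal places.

114.40

By inclusion–exclusion:
Individual areas: |P| = 60, |Q| = 27, |R| = 40.
|P∩Q| = 2.6.
|P∩R|: x∈[-2,3], y∈[6,8] → 5·2 = 10.
|Q∩R| = 0.
|P∩Q∩R| = 0.
|P ∪ Q ∪ R| = 127 − 12.6 + 0 = 114.40.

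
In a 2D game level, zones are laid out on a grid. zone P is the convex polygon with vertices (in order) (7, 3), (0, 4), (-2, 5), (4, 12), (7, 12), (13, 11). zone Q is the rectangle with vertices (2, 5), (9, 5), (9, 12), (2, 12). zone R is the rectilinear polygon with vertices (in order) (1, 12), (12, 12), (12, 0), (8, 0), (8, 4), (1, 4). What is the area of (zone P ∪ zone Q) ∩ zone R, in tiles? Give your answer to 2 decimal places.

|zone P ∪ zone Q| = 83.3333.
|(zone P ∪ zone Q) ∩ zone R| = 71.46.

71.46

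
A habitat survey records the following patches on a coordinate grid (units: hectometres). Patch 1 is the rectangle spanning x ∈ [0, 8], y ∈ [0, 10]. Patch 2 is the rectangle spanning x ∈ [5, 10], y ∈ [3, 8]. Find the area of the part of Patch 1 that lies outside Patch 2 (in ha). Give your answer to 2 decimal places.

65.00

|Patch 1∩Patch 2|: x∈[5,8], y∈[3,8] → 3·5 = 15.
|Patch 1| = 80.
|Patch 1 ∖ Patch 2| = |Patch 1| − |Patch 1∩Patch 2| = 80 − 15 = 65.00.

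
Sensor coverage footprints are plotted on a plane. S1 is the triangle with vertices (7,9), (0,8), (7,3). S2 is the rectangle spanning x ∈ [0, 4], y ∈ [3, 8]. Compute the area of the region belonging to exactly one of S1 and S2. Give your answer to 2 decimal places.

|S1| = 21, |S2| = 20, |S1∩S2| = 5.7143.
|S1 △ S2| = |S1| + |S2| − 2·|S1∩S2| = 21 + 20 − 11.4286 = 29.57.

29.57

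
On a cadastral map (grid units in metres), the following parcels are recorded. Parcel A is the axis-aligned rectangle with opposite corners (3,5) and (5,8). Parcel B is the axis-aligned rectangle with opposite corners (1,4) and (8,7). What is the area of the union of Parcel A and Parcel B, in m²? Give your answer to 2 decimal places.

By inclusion–exclusion:
Individual areas: |Parcel A| = 6, |Parcel B| = 21.
|Parcel A∩Parcel B|: x∈[3,5], y∈[5,7] → 2·2 = 4.
|Parcel A ∪ Parcel B| = 27 − 4 = 23.00.

23.00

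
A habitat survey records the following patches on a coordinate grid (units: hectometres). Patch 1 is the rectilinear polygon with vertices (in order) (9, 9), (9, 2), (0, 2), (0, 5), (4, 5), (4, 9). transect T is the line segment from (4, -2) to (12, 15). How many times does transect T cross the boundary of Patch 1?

The segment meets the boundary at (9,8.625), (5.882,2).

2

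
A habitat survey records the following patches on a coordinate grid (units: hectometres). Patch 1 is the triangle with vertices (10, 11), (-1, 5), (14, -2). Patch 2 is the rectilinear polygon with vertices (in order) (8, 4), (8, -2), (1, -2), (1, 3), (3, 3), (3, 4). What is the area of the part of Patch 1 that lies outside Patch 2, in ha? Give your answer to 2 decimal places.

73.33

|Patch 1| = 83.5, |Patch 1∩Patch 2| = 10.1667.
|Patch 1 ∖ Patch 2| = |Patch 1| − |Patch 1∩Patch 2| = 83.5 − 10.1667 = 73.33.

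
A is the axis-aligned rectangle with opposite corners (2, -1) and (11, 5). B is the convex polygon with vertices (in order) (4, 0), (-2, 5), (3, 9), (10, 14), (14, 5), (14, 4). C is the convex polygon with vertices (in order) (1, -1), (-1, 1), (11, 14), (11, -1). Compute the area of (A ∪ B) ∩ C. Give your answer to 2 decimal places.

The region (A ∪ B) ∩ C is the polygon with vertices (2,-1), (2,1.667), (0.652,2.79), (10.325,13.269), (11,11.75), (11,2.8), (11,-1).
By the shoelace formula its area is 92.11.

92.11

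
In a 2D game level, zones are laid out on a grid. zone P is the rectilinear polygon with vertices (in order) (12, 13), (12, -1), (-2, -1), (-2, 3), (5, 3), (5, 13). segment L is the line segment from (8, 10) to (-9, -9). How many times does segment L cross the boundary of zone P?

The segment meets the boundary at (-1.842,-1), (1.737,3), (5,6.647).

3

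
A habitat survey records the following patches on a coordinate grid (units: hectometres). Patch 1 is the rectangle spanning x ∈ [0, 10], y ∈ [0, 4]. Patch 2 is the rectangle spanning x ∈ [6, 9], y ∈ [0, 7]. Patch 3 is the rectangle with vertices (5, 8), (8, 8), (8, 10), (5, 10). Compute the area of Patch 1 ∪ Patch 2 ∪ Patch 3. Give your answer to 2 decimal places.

55.00

By inclusion–exclusion:
Individual areas: |Patch 1| = 40, |Patch 2| = 21, |Patch 3| = 6.
|Patch 1∩Patch 2|: x∈[6,9], y∈[0,4] → 3·4 = 12.
|Patch 1∩Patch 3| = 0 (no overlap).
|Patch 2∩Patch 3| = 0 (no overlap).
|Patch 1∩Patch 2∩Patch 3| = 0.
|Patch 1 ∪ Patch 2 ∪ Patch 3| = 67 − 12 + 0 = 55.00.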